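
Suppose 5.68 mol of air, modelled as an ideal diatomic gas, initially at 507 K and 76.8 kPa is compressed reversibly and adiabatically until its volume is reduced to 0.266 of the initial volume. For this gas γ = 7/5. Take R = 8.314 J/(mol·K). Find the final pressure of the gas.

490 kPa

V₁ = nRT₁/P₁ = 5.68×8.314×507/76.8 = 312 L.
Adiabatic: TV^(γ−1) = const ⇒ T₂ = 507×(3.76)^0.400 = 861 K; PV^γ = const ⇒ P₂ = 490 kPa.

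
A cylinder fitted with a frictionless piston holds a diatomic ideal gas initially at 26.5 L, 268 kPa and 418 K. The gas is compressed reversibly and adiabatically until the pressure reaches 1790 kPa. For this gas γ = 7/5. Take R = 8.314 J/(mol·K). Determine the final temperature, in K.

719 K

Adiabatic: T₂/T₁ = (P₂/P₁)^((γ−1)/γ) ⇒ T₂ = 418×(6.68)^0.286 = 719 K; V₂ = 6.83 L.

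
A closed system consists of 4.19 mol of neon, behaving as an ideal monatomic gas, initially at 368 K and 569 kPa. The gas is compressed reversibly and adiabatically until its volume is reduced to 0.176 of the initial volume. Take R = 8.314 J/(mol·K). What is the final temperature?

V₁ = nRT₁/P₁ = 4.19×8.314×368/569 = 22.5 L.
Adiabatic: TV^(γ−1) = const ⇒ T₂ = 368×(5.68)^0.667 = 1170 K; PV^γ = const ⇒ P₂ = 10300 kPa.

1170 K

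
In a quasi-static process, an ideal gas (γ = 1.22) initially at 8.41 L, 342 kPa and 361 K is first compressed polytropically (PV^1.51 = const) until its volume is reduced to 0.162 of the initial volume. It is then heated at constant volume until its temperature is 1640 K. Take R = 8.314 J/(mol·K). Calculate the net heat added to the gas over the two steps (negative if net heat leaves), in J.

n = P₁V₁/(RT₁) = 342×8.41/(8.314×361) = 0.958 mol.
Step 1 — Polytropic n=1.51: T₂ = T₁(V₁/V₂)^(n−1) = 361×(6.17)^0.51 = 913 K; P₂ = P₁(V₁/V₂)^n = 5340 kPa.
W = (P₁V₁−P₂V₂)/(n−1) = (342×8.41−5340×1.36)/0.51 = -8630 J.
ΔU = nCvΔT = 0.958×37.8×(913−361) = 20000 J.
Q = ΔU + W = 11400 J.
State after step 1: P = 5340 kPa, V = 1.36 L, T = 913 K.
Step 2 — Isochoric: V stays 1.36 L; P/T = const ⇒ T₂ = 1640 K, P₂ = 9590 kPa.
W = 0 (no volume change).
ΔU = nCvΔT = 0.958×37.8×(1640−913) = 26300 J.
Q = ΔU = 26300 J.
Net over both steps: W = -8630 J, Q = 37700 J, ΔU = 46300 J.

37700 J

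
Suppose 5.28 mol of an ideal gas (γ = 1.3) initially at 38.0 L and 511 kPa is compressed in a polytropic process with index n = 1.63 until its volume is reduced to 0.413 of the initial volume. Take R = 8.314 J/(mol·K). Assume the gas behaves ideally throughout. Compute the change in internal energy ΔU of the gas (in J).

T₁ = P₁V₁/(nR) = 511×38.0/(5.28×8.314) = 442 K.
Polytropic n=1.63: T₂ = T₁(V₁/V₂)^(n−1) = 442×(2.42)^0.63 = 772 K; P₂ = P₁(V₁/V₂)^n = 2160 kPa.
For an ideal gas ΔU = nCvΔT with Cv = R/(γ−1) = 27.7 J/(mol·K).
ΔU = 5.28×27.7×(772−442) = 48300 J.

48300 J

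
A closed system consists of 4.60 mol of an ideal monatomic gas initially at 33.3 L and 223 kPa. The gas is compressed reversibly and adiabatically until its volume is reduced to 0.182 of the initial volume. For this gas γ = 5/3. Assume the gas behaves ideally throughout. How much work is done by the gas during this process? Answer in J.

T₁ = P₁V₁/(nR) = 223×33.3/(4.60×8.314) = 194 K.
Adiabatic: TV^(γ−1) = const ⇒ T₂ = 194×(5.49)^0.667 = 605 K; PV^γ = const ⇒ P₂ = 3820 kPa.
ΔU = nCvΔT = 4.60×12.5×(605−194) = 23500 J.
Q = 0 for an adiabatic process, so W = −ΔU = -23500 J.

-23500 J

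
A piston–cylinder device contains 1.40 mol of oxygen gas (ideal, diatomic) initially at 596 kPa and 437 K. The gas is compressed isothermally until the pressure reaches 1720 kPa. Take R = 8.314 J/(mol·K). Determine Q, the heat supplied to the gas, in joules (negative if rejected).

V₁ = nRT₁/P₁ = 1.40×8.314×437/596 = 8.53 L.
Isothermal: T stays 437 K; PV = const ⇒ V₂ = 2.96 L, P₂ = 1720 kPa.
ΔU = 0 (ideal gas, T constant).
W = nRT ln(V₂/V₁) = 1.40×8.314×437×ln(0.347) = -5390 J.
Q = ΔU + W = -5390 J.

-5390 J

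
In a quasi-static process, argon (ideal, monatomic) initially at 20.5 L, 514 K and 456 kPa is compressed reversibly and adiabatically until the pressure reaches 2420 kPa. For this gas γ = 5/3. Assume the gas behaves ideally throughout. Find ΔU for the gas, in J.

n = P₁V₁/(RT₁) = 456×20.5/(8.314×514) = 2.19 mol.
Adiabatic: T₂/T₁ = (P₂/P₁)^((γ−1)/γ) ⇒ T₂ = 514×(5.31)^0.400 = 1000 K; V₂ = 7.53 L.
For an ideal gas ΔU = nCvΔT with Cv = (3/2)R = 12.5 J/(mol·K).
ΔU = 2.19×12.5×(1000−514) = 13300 J.

13300 J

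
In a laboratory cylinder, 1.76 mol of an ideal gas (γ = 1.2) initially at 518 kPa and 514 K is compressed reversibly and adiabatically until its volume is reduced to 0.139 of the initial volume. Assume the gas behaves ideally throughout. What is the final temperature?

V₁ = nRT₁/P₁ = 1.76×8.314×514/518 = 14.5 L.
Adiabatic: TV^(γ−1) = const ⇒ T₂ = 514×(7.19)^0.200 = 763 K; PV^γ = const ⇒ P₂ = 5530 kPa.

763 K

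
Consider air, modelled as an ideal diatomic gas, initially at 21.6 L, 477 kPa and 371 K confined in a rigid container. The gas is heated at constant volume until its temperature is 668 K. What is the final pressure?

Isochoric: V stays 21.6 L; P/T = const ⇒ T₂ = 668 K, P₂ = 859 kPa.

859 kPa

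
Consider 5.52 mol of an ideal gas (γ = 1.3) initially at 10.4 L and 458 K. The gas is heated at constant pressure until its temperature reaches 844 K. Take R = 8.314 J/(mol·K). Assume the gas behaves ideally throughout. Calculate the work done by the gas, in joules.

17700 J

P₁ = nRT₁/V₁ = 5.52×8.314×458/10.4 = 2020 kPa.
Isobaric: P stays 2020 kPa; V/T = const ⇒ T₂ = 844 K, V₂ = 19.2 L.
W = PΔV = 2020×(19.2−10.4) kPa·L = 17700 J.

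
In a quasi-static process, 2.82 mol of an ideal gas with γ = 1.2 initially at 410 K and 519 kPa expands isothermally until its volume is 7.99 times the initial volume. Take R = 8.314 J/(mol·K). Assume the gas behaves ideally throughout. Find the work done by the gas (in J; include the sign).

20000 J

V₁ = nRT₁/P₁ = 2.82×8.314×410/519 = 18.5 L.
Isothermal: T stays 410 K; PV = const ⇒ V₂ = 148 L, P₂ = 65.0 kPa.
W = nRT ln(V₂/V₁) = 2.82×8.314×410×ln(7.99) = 20000 J.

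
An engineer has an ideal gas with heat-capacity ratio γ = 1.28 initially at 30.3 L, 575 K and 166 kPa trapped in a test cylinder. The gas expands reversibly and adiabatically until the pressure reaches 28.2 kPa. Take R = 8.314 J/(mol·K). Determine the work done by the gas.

5770 J

n = P₁V₁/(RT₁) = 166×30.3/(8.314×575) = 1.05 mol.
Adiabatic: T₂/T₁ = (P₂/P₁)^((γ−1)/γ) ⇒ T₂ = 575×(0.170)^0.219 = 390 K; V₂ = 121 L.
ΔU = nCvΔT = 1.05×29.7×(390−575) = -5770 J.
Q = 0 for an adiabatic process, so W = −ΔU = 5770 J.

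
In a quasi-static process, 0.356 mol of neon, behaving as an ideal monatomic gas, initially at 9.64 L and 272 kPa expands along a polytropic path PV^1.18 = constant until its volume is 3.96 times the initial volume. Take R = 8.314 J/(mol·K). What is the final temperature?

T₁ = P₁V₁/(nR) = 272×9.64/(0.356×8.314) = 886 K.
Polytropic n=1.18: T₂ = T₁(V₁/V₂)^(n−1) = 886×(0.253)^0.18 = 692 K; P₂ = P₁(V₁/V₂)^n = 53.6 kPa.

692 K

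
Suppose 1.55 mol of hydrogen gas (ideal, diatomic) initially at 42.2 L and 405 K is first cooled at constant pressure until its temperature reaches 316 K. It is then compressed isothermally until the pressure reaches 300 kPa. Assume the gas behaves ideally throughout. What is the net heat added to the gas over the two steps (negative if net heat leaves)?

P₁ = nRT₁/V₁ = 1.55×8.314×405/42.2 = 124 kPa.
Step 1 — Isobaric: P stays 124 kPa; V/T = const ⇒ T₂ = 316 K, V₂ = 32.9 L.
W = PΔV = 124×(32.9−42.2) kPa·L = -1150 J.
ΔU = nCvΔT = 1.55×20.8×(316−405) = -2870 J.
Q = ΔU + W = nCpΔT = -4010 J.
State after step 1: P = 124 kPa, V = 32.9 L, T = 316 K.
Step 2 — Isothermal: T stays 316 K; PV = const ⇒ V₂ = 13.6 L, P₂ = 300 kPa.
ΔU = 0 (ideal gas, T constant).
W = nRT ln(V₂/V₁) = 1.55×8.314×316×ln(0.412) = -3610 J.
Q = ΔU + W = -3610 J.
Net over both steps: W = -4760 J, Q = -7620 J, ΔU = -2870 J.

-7620 J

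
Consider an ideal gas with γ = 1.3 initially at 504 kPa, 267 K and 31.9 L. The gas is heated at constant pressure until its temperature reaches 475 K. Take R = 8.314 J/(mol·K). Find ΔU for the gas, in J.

n = P₁V₁/(RT₁) = 504×31.9/(8.314×267) = 7.24 mol.
Isobaric: P stays 504 kPa; V/T = const ⇒ T₂ = 475 K, V₂ = 56.8 L.
For an ideal gas ΔU = nCvΔT with Cv = R/(γ−1) = 27.7 J/(mol·K).
ΔU = 7.24×27.7×(475−267) = 41700 J.

41700 J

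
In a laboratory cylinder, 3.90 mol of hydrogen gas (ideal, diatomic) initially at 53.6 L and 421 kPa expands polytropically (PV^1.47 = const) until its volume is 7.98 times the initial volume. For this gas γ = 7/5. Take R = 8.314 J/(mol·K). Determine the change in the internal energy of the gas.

T₁ = P₁V₁/(nR) = 421×53.6/(3.90×8.314) = 696 K.
Polytropic n=1.47: T₂ = T₁(V₁/V₂)^(n−1) = 696×(0.125)^0.47 = 262 K; P₂ = P₁(V₁/V₂)^n = 19.9 kPa.
For an ideal gas ΔU = nCvΔT with Cv = (5/2)R = 20.8 J/(mol·K).
ΔU = 3.90×20.8×(262−696) = -35200 J.

-35200 J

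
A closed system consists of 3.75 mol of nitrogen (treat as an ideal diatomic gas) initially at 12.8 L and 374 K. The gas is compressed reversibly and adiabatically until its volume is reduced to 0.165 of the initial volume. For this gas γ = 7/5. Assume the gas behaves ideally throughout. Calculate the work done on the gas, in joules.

30800 J

P₁ = nRT₁/V₁ = 3.75×8.314×374/12.8 = 911 kPa.
Adiabatic: TV^(γ−1) = const ⇒ T₂ = 374×(6.06)^0.400 = 769 K; PV^γ = const ⇒ P₂ = 11400 kPa.
ΔU = nCvΔT = 3.75×20.8×(769−374) = 30800 J.
Q = 0 for an adiabatic process, so W = −ΔU = -30800 J.
Work done on the gas = −W_by = 30800 J.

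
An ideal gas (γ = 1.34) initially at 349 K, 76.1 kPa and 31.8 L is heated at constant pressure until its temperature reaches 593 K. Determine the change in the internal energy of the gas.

n = P₁V₁/(RT₁) = 76.1×31.8/(8.314×349) = 0.834 mol.
Isobaric: P stays 76.1 kPa; V/T = const ⇒ T₂ = 593 K, V₂ = 54.0 L.
For an ideal gas ΔU = nCvΔT with Cv = R/(γ−1) = 24.5 J/(mol·K).
ΔU = 0.834×24.5×(593−349) = 4980 J.

4980 J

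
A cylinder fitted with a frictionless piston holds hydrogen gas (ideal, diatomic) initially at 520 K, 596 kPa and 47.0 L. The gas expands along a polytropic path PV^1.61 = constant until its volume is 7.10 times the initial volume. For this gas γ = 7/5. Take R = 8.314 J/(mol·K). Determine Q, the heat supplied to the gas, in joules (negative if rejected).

-16800 J

n = P₁V₁/(RT₁) = 596×47.0/(8.314×520) = 6.48 mol.
Polytropic n=1.61: T₂ = T₁(V₁/V₂)^(n−1) = 520×(0.141)^0.61 = 157 K; P₂ = P₁(V₁/V₂)^n = 25.4 kPa.
W = (P₁V₁−P₂V₂)/(n−1) = (596×47.0−25.4×334)/0.61 = 32000 J.
ΔU = nCvΔT = 6.48×20.8×(157−520) = -48800 J.
Q = ΔU + W = -16800 J.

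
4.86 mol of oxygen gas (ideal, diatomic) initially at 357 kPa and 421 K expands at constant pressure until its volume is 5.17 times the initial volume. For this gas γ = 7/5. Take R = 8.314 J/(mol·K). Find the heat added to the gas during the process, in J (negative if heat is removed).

V₁ = nRT₁/P₁ = 4.86×8.314×421/357 = 47.6 L.
Isobaric: P stays 357 kPa; V/T = const ⇒ T₂ = 2180 K, V₂ = 246 L.
W = PΔV = 357×(246−47.6) kPa·L = 70900 J.
ΔU = nCvΔT = 4.86×20.8×(2180−421) = 177000 J.
Q = ΔU + W = nCpΔT = 248000 J.

248000 J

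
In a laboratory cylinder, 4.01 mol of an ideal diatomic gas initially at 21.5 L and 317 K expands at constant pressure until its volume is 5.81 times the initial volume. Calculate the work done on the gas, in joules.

P₁ = nRT₁/V₁ = 4.01×8.314×317/21.5 = 492 kPa.
Isobaric: P stays 492 kPa; V/T = const ⇒ T₂ = 1840 K, V₂ = 125 L.
W = PΔV = 492×(125−21.5) kPa·L = 50800 J.
Work done on the gas = −W_by = -50800 J.

-50800 J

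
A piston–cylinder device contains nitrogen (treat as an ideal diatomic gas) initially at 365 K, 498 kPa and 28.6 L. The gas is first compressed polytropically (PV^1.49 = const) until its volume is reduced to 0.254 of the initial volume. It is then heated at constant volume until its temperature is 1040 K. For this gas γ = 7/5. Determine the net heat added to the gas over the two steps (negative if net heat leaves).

n = P₁V₁/(RT₁) = 498×28.6/(8.314×365) = 4.69 mol.
Step 1 — Polytropic n=1.49: T₂ = T₁(V₁/V₂)^(n−1) = 365×(3.94)^0.49 = 714 K; P₂ = P₁(V₁/V₂)^n = 3840 kPa.
W = (P₁V₁−P₂V₂)/(n−1) = (498×28.6−3840×7.26)/0.49 = -27800 J.
ΔU = nCvΔT = 4.69×20.8×(714−365) = 34100 J.
Q = ΔU + W = 6260 J.
State after step 1: P = 3840 kPa, V = 7.26 L, T = 714 K.
Step 2 — Isochoric: V stays 7.26 L; P/T = const ⇒ T₂ = 1040 K, P₂ = 5590 kPa.
W = 0 (no volume change).
ΔU = nCvΔT = 4.69×20.8×(1040−714) = 31800 J.
Q = ΔU = 31800 J.
Net over both steps: W = -27800 J, Q = 38000 J, ΔU = 65800 J.

38000 J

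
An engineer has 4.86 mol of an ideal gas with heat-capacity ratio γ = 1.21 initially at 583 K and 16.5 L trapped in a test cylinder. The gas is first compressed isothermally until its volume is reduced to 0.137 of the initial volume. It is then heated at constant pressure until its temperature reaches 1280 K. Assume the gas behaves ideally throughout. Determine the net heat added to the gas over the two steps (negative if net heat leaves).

115000 J

P₁ = nRT₁/V₁ = 4.86×8.314×583/16.5 = 1430 kPa.
Step 1 — Isothermal: T stays 583 K; PV = const ⇒ V₂ = 2.26 L, P₂ = 10400 kPa.
ΔU = 0 (ideal gas, T constant).
W = nRT ln(V₂/V₁) = 4.86×8.314×583×ln(0.137) = -46800 J.
Q = ΔU + W = -46800 J.
State after step 1: P = 10400 kPa, V = 2.26 L, T = 583 K.
Step 2 — Isobaric: P stays 10400 kPa; V/T = const ⇒ T₂ = 1280 K, V₂ = 4.96 L.
W = PΔV = 10400×(4.96−2.26) kPa·L = 28200 J.
ΔU = nCvΔT = 4.86×39.6×(1280−583) = 134000 J.
Q = ΔU + W = nCpΔT = 162000 J.
Net over both steps: W = -18700 J, Q = 115000 J, ΔU = 134000 J.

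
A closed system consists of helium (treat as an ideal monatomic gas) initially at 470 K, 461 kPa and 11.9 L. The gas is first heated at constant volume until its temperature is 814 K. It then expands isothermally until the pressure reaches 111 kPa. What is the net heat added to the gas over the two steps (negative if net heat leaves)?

24800 J

n = P₁V₁/(RT₁) = 461×11.9/(8.314×470) = 1.40 mol.
Step 1 — Isochoric: V stays 11.9 L; P/T = const ⇒ T₂ = 814 K, P₂ = 798 kPa.
W = 0 (no volume change).
ΔU = nCvΔT = 1.40×12.5×(814−470) = 6020 J.
Q = ΔU = 6020 J.
State after step 1: P = 798 kPa, V = 11.9 L, T = 814 K.
Step 2 — Isothermal: T stays 814 K; PV = const ⇒ V₂ = 85.6 L, P₂ = 111 kPa.
ΔU = 0 (ideal gas, T constant).
W = nRT ln(V₂/V₁) = 1.40×8.314×814×ln(7.19) = 18700 J.
Q = ΔU + W = 18700 J.
Net over both steps: W = 18700 J, Q = 24800 J, ΔU = 6020 J.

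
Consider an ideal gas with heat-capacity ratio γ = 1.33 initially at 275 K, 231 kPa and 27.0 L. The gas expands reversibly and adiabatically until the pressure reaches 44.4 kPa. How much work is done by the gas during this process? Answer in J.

6350 J

n = P₁V₁/(RT₁) = 231×27.0/(8.314×275) = 2.73 mol.
Adiabatic: T₂/T₁ = (P₂/P₁)^((γ−1)/γ) ⇒ T₂ = 275×(0.192)^0.248 = 183 K; V₂ = 93.3 L.
ΔU = nCvΔT = 2.73×25.2×(183−275) = -6350 J.
Q = 0 for an adiabatic process, so W = −ΔU = 6350 J.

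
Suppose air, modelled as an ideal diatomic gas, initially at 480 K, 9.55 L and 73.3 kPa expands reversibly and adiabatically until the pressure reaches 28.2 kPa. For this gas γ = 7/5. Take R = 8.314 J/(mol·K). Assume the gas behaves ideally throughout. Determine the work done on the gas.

-418 J

n = P₁V₁/(RT₁) = 73.3×9.55/(8.314×480) = 0.175 mol.
Adiabatic: T₂/T₁ = (P₂/P₁)^((γ−1)/γ) ⇒ T₂ = 480×(0.385)^0.286 = 365 K; V₂ = 18.9 L.
ΔU = nCvΔT = 0.175×20.8×(365−480) = -418 J.
Q = 0 for an adiabatic process, so W = −ΔU = 418 J.
Work done on the gas = −W_by = -418 J.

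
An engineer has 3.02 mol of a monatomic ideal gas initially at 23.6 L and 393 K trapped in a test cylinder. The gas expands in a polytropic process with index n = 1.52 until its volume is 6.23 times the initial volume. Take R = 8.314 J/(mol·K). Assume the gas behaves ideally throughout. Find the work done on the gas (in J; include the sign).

-11600 J

P₁ = nRT₁/V₁ = 3.02×8.314×393/23.6 = 418 kPa.
Polytropic n=1.52: T₂ = T₁(V₁/V₂)^(n−1) = 393×(0.161)^0.52 = 152 K; P₂ = P₁(V₁/V₂)^n = 25.9 kPa.
W = (P₁V₁−P₂V₂)/(n−1) = (418×23.6−25.9×147)/0.52 = 11600 J.
Work done on the gas = −W_by = -11600 J.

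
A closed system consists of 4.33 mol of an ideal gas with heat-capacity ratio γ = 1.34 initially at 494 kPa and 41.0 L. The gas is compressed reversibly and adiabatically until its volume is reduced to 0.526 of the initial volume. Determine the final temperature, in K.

T₁ = P₁V₁/(nR) = 494×41.0/(4.33×8.314) = 563 K.
Adiabatic: TV^(γ−1) = const ⇒ T₂ = 563×(1.90)^0.340 = 700 K; PV^γ = const ⇒ P₂ = 1170 kPa.

700 K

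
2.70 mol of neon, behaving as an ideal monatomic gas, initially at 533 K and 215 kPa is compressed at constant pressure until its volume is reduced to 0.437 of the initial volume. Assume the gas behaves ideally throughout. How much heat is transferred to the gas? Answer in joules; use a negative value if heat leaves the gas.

-16800 J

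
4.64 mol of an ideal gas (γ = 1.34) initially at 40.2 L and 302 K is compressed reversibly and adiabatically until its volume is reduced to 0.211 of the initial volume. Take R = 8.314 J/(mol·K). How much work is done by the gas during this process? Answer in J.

-23900 J

P₁ = nRT₁/V₁ = 4.64×8.314×302/40.2 = 290 kPa.
Adiabatic: TV^(γ−1) = const ⇒ T₂ = 302×(4.74)^0.340 = 513 K; PV^γ = const ⇒ P₂ = 2330 kPa.
ΔU = nCvΔT = 4.64×24.5×(513−302) = 23900 J.
Q = 0 for an adiabatic process, so W = −ΔU = -23900 J.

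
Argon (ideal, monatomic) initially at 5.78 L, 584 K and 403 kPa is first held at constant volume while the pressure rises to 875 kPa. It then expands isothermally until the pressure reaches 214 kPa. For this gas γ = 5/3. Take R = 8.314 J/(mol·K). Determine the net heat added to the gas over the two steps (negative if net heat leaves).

11200 J

n = P₁V₁/(RT₁) = 403×5.78/(8.314×584) = 0.480 mol.
Step 1 — Isochoric: V stays 5.78 L; P/T = const ⇒ T₂ = 1270 K, P₂ = 875 kPa.
W = 0 (no volume change).
ΔU = nCvΔT = 0.480×12.5×(1270−584) = 4090 J.
Q = ΔU = 4090 J.
State after step 1: P = 875 kPa, V = 5.78 L, T = 1270 K.
Step 2 — Isothermal: T stays 1270 K; PV = const ⇒ V₂ = 23.6 L, P₂ = 214 kPa.
ΔU = 0 (ideal gas, T constant).
W = nRT ln(V₂/V₁) = 0.480×8.314×1270×ln(4.09) = 7120 J.
Q = ΔU + W = 7120 J.
Net over both steps: W = 7120 J, Q = 11200 J, ΔU = 4090 J.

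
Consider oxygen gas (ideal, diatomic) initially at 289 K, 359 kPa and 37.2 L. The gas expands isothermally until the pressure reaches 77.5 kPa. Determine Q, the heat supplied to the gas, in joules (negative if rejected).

n = P₁V₁/(RT₁) = 359×37.2/(8.314×289) = 5.56 mol.
Isothermal: T stays 289 K; PV = const ⇒ V₂ = 172 L, P₂ = 77.5 kPa.
ΔU = 0 (ideal gas, T constant).
W = nRT ln(V₂/V₁) = 5.56×8.314×289×ln(4.63) = 20500 J.
Q = ΔU + W = 20500 J.

20500 J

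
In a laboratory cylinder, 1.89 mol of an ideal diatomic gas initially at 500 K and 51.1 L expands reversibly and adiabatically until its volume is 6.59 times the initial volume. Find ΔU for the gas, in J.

-10400 J

P₁ = nRT₁/V₁ = 1.89×8.314×500/51.1 = 154 kPa.
Adiabatic: TV^(γ−1) = const ⇒ T₂ = 500×(0.152)^0.400 = 235 K; PV^γ = const ⇒ P₂ = 11.0 kPa.
For an ideal gas ΔU = nCvΔT with Cv = (5/2)R = 20.8 J/(mol·K).
ΔU = 1.89×20.8×(235−500) = -10400 J.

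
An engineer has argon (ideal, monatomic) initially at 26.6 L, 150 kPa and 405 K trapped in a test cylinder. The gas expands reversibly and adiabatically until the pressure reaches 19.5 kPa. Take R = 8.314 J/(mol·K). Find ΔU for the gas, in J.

-3340 J

n = P₁V₁/(RT₁) = 150×26.6/(8.314×405) = 1.18 mol.
Adiabatic: T₂/T₁ = (P₂/P₁)^((γ−1)/γ) ⇒ T₂ = 405×(0.130)^0.400 = 179 K; V₂ = 90.5 L.
For an ideal gas ΔU = nCvΔT with Cv = (3/2)R = 12.5 J/(mol·K).
ΔU = 1.18×12.5×(179−405) = -3340 J.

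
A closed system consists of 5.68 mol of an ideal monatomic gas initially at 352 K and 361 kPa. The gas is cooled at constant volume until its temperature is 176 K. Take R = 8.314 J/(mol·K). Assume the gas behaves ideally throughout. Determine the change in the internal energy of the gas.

V₁ = nRT₁/P₁ = 5.68×8.314×352/361 = 46.0 L.
Isochoric: V stays 46.0 L; P/T = const ⇒ T₂ = 176 K, P₂ = 180 kPa.
For an ideal gas ΔU = nCvΔT with Cv = (3/2)R = 12.5 J/(mol·K).
ΔU = 5.68×12.5×(176−352) = -12500 J.

-12500 J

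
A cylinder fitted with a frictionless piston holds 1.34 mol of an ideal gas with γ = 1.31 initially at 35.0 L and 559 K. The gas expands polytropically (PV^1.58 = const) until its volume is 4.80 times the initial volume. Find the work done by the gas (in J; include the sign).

6410 J

P₁ = nRT₁/V₁ = 1.34×8.314×559/35.0 = 178 kPa.
Polytropic n=1.58: T₂ = T₁(V₁/V₂)^(n−1) = 559×(0.208)^0.58 = 225 K; P₂ = P₁(V₁/V₂)^n = 14.9 kPa.
W = (P₁V₁−P₂V₂)/(n−1) = (178×35.0−14.9×168)/0.58 = 6410 J.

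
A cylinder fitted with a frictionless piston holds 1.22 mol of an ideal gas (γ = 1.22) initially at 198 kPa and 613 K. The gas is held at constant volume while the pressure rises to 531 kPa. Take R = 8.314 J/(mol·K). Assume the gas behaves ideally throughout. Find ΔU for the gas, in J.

47500 J

V₁ = nRT₁/P₁ = 1.22×8.314×613/198 = 31.4 L.
Isochoric: V stays 31.4 L; P/T = const ⇒ T₂ = 1640 K, P₂ = 531 kPa.
For an ideal gas ΔU = nCvΔT with Cv = R/(γ−1) = 37.8 J/(mol·K).
ΔU = 1.22×37.8×(1640−613) = 47500 J.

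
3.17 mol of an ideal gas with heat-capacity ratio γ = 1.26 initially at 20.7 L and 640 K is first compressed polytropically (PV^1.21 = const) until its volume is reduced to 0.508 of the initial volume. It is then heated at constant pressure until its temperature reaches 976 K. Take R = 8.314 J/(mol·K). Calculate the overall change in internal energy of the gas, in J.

P₁ = nRT₁/V₁ = 3.17×8.314×640/20.7 = 815 kPa.
Step 1 — Polytropic n=1.21: T₂ = T₁(V₁/V₂)^(n−1) = 640×(1.97)^0.21 = 738 K; P₂ = P₁(V₁/V₂)^n = 1850 kPa.
W = (P₁V₁−P₂V₂)/(n−1) = (815×20.7−1850×10.5)/0.21 = -12300 J.
ΔU = nCvΔT = 3.17×32.0×(738−640) = 9920 J.
Q = ΔU + W = -2360 J.
State after step 1: P = 1850 kPa, V = 10.5 L, T = 738 K.
Step 2 — Isobaric: P stays 1850 kPa; V/T = const ⇒ T₂ = 976 K, V₂ = 13.9 L.
W = PΔV = 1850×(13.9−10.5) kPa·L = 6280 J.
ΔU = nCvΔT = 3.17×32.0×(976−738) = 24100 J.
Q = ΔU + W = nCpΔT = 30400 J.
Net over both steps: W = -6000 J, Q = 28100 J, ΔU = 34100 J.

34100 J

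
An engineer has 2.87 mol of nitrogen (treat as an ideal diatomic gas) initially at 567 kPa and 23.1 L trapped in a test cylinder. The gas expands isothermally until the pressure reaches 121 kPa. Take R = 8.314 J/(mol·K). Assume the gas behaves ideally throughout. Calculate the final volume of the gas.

108 L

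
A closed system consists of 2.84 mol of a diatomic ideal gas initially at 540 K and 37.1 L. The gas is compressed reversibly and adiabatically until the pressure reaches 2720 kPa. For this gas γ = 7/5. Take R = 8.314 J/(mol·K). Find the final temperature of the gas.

P₁ = nRT₁/V₁ = 2.84×8.314×540/37.1 = 344 kPa.
Adiabatic: T₂/T₁ = (P₂/P₁)^((γ−1)/γ) ⇒ T₂ = 540×(7.91)^0.286 = 975 K; V₂ = 8.47 L.

975 K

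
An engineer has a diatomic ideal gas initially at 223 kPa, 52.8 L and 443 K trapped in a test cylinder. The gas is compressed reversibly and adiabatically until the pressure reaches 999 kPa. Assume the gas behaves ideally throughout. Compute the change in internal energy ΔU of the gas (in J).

15700 J

n = P₁V₁/(RT₁) = 223×52.8/(8.314×443) = 3.20 mol.
Adiabatic: T₂/T₁ = (P₂/P₁)^((γ−1)/γ) ⇒ T₂ = 443×(4.48)^0.286 = 680 K; V₂ = 18.1 L.
For an ideal gas ΔU = nCvΔT with Cv = (5/2)R = 20.8 J/(mol·K).
ΔU = 3.20×20.8×(680−443) = 15700 J.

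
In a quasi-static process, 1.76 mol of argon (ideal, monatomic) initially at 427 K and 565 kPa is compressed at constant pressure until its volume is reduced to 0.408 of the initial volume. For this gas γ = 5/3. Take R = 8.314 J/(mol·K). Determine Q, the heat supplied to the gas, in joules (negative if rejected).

V₁ = nRT₁/P₁ = 1.76×8.314×427/565 = 11.1 L.
Isobaric: P stays 565 kPa; V/T = const ⇒ T₂ = 174 K, V₂ = 4.51 L.
W = PΔV = 565×(4.51−11.1) kPa·L = -3700 J.
ΔU = nCvΔT = 1.76×12.5×(174−427) = -5550 J.
Q = ΔU + W = nCpΔT = -9250 J.

-9250 J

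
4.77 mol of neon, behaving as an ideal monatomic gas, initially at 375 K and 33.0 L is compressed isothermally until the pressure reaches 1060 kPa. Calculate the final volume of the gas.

14.0 L

P₁ = nRT₁/V₁ = 4.77×8.314×375/33.0 = 451 kPa.
Isothermal: T stays 375 K; PV = const ⇒ V₂ = 14.0 L, P₂ = 1060 kPa.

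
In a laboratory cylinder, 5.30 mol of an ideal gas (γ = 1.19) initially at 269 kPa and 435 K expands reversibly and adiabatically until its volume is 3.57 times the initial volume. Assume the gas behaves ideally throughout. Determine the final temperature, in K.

V₁ = nRT₁/P₁ = 5.30×8.314×435/269 = 71.3 L.
Adiabatic: TV^(γ−1) = const ⇒ T₂ = 435×(0.280)^0.190 = 342 K; PV^γ = const ⇒ P₂ = 59.2 kPa.

342 K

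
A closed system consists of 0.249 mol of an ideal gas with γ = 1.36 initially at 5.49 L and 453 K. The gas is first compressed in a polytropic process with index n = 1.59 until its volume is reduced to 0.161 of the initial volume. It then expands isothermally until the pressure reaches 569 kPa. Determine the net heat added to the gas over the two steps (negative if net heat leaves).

6650 J

P₁ = nRT₁/V₁ = 0.249×8.314×453/5.49 = 171 kPa.
Step 1 — Polytropic n=1.59: T₂ = T₁(V₁/V₂)^(n−1) = 453×(6.21)^0.59 = 1330 K; P₂ = P₁(V₁/V₂)^n = 3120 kPa.
W = (P₁V₁−P₂V₂)/(n−1) = (171×5.49−3120×0.884)/0.59 = -3080 J.
ΔU = nCvΔT = 0.249×23.1×(1330−453) = 5050 J.
Q = ΔU + W = 1970 J.
State after step 1: P = 3120 kPa, V = 0.884 L, T = 1330 K.
Step 2 — Isothermal: T stays 1330 K; PV = const ⇒ V₂ = 4.84 L, P₂ = 569 kPa.
ΔU = 0 (ideal gas, T constant).
W = nRT ln(V₂/V₁) = 0.249×8.314×1330×ln(5.48) = 4680 J.
Q = ΔU + W = 4680 J.
Net over both steps: W = 1610 J, Q = 6650 J, ΔU = 5050 J.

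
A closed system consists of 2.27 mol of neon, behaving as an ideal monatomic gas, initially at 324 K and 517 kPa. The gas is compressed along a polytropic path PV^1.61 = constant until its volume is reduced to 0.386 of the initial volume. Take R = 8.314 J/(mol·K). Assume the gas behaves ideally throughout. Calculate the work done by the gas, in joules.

V₁ = nRT₁/P₁ = 2.27×8.314×324/517 = 11.8 L.
Polytropic n=1.61: T₂ = T₁(V₁/V₂)^(n−1) = 324×(2.59)^0.61 = 579 K; P₂ = P₁(V₁/V₂)^n = 2390 kPa.
W = (P₁V₁−P₂V₂)/(n−1) = (517×11.8−2390×4.57)/0.61 = -7890 J.

-7890 J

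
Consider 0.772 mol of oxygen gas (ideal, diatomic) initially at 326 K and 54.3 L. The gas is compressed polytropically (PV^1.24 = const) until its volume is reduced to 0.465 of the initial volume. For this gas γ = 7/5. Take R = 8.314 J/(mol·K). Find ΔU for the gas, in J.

P₁ = nRT₁/V₁ = 0.772×8.314×326/54.3 = 38.5 kPa.
Polytropic n=1.24: T₂ = T₁(V₁/V₂)^(n−1) = 326×(2.15)^0.24 = 392 K; P₂ = P₁(V₁/V₂)^n = 99.6 kPa.
For an ideal gas ΔU = nCvΔT with Cv = (5/2)R = 20.8 J/(mol·K).
ΔU = 0.772×20.8×(392−326) = 1060 J.

1060 J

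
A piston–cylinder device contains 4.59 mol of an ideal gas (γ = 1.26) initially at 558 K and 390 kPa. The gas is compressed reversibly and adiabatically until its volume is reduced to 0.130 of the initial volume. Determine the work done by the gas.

-57300 J

V₁ = nRT₁/P₁ = 4.59×8.314×558/390 = 54.6 L.
Adiabatic: TV^(γ−1) = const ⇒ T₂ = 558×(7.69)^0.260 = 948 K; PV^γ = const ⇒ P₂ = 5100 kPa.
ΔU = nCvΔT = 4.59×32.0×(948−558) = 57300 J.
Q = 0 for an adiabatic process, so W = −ΔU = -57300 J.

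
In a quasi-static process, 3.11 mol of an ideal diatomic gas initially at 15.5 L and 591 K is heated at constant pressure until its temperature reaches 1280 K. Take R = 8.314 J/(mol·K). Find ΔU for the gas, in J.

P₁ = nRT₁/V₁ = 3.11×8.314×591/15.5 = 986 kPa.
Isobaric: P stays 986 kPa; V/T = const ⇒ T₂ = 1280 K, V₂ = 33.6 L.
For an ideal gas ΔU = nCvΔT with Cv = (5/2)R = 20.8 J/(mol·K).
ΔU = 3.11×20.8×(1280−591) = 44500 J.

44500 J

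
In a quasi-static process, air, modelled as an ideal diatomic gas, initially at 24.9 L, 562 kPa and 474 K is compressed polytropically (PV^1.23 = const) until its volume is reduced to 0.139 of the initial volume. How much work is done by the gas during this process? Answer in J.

-34900 J

n = P₁V₁/(RT₁) = 562×24.9/(8.314×474) = 3.55 mol.
Polytropic n=1.23: T₂ = T₁(V₁/V₂)^(n−1) = 474×(7.19)^0.23 = 746 K; P₂ = P₁(V₁/V₂)^n = 6370 kPa.
W = (P₁V₁−P₂V₂)/(n−1) = (562×24.9−6370×3.46)/0.23 = -34900 J.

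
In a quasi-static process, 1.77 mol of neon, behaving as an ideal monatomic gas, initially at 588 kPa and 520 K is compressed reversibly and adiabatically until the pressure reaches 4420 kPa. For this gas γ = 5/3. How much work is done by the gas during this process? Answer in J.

V₁ = nRT₁/P₁ = 1.77×8.314×520/588 = 13.0 L.
Adiabatic: T₂/T₁ = (P₂/P₁)^((γ−1)/γ) ⇒ T₂ = 520×(7.52)^0.400 = 1170 K; V₂ = 3.88 L.
ΔU = nCvΔT = 1.77×12.5×(1170−520) = 14200 J.
Q = 0 for an adiabatic process, so W = −ΔU = -14200 J.

-14200 J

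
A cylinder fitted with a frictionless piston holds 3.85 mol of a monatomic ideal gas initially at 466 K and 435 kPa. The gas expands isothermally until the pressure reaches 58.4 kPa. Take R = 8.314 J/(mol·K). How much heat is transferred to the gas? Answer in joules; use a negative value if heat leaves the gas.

V₁ = nRT₁/P₁ = 3.85×8.314×466/435 = 34.3 L.
Isothermal: T stays 466 K; PV = const ⇒ V₂ = 255 L, P₂ = 58.4 kPa.
ΔU = 0 (ideal gas, T constant).
W = nRT ln(V₂/V₁) = 3.85×8.314×466×ln(7.45) = 30000 J.
Q = ΔU + W = 30000 J.

30000 J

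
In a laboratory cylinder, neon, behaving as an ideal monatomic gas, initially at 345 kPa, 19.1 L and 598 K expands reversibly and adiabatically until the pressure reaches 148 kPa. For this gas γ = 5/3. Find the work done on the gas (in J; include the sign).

-2840 J

n = P₁V₁/(RT₁) = 345×19.1/(8.314×598) = 1.33 mol.
Adiabatic: T₂/T₁ = (P₂/P₁)^((γ−1)/γ) ⇒ T₂ = 598×(0.429)^0.400 = 426 K; V₂ = 31.7 L.
ΔU = nCvΔT = 1.33×12.5×(426−598) = -2840 J.
Q = 0 for an adiabatic process, so W = −ΔU = 2840 J.
Work done on the gas = −W_by = -2840 J.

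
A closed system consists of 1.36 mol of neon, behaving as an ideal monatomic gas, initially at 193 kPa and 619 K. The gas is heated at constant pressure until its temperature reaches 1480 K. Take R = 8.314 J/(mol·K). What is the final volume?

V₁ = nRT₁/P₁ = 1.36×8.314×619/193 = 36.3 L.
Isobaric: P stays 193 kPa; V/T = const ⇒ T₂ = 1480 K, V₂ = 86.7 L.

86.7 L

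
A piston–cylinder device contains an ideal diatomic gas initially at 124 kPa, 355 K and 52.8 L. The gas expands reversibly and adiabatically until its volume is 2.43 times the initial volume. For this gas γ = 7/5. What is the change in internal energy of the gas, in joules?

-4890 J

n = P₁V₁/(RT₁) = 124×52.8/(8.314×355) = 2.22 mol.
Adiabatic: TV^(γ−1) = const ⇒ T₂ = 355×(0.412)^0.400 = 249 K; PV^γ = const ⇒ P₂ = 35.8 kPa.
For an ideal gas ΔU = nCvΔT with Cv = (5/2)R = 20.8 J/(mol·K).
ΔU = 2.22×20.8×(249−355) = -4890 J.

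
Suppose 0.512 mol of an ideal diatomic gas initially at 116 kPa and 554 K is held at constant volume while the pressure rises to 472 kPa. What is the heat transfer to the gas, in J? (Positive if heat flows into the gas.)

18100 J

V₁ = nRT₁/P₁ = 0.512×8.314×554/116 = 20.3 L.
Isochoric: V stays 20.3 L; P/T = const ⇒ T₂ = 2250 K, P₂ = 472 kPa.
W = 0 (no volume change).
ΔU = nCvΔT = 0.512×20.8×(2250−554) = 18100 J.
Q = ΔU = 18100 J.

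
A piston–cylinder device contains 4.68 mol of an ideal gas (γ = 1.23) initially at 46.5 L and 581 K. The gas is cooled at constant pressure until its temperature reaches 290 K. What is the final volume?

P₁ = nRT₁/V₁ = 4.68×8.314×581/46.5 = 486 kPa.
Isobaric: P stays 486 kPa; V/T = const ⇒ T₂ = 290 K, V₂ = 23.2 L.

23.2 L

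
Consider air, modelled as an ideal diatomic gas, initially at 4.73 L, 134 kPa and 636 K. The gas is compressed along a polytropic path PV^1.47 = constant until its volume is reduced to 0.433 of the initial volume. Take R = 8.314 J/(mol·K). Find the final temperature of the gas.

Polytropic n=1.47: T₂ = T₁(V₁/V₂)^(n−1) = 636×(2.31)^0.47 = 943 K; P₂ = P₁(V₁/V₂)^n = 459 kPa.

943 K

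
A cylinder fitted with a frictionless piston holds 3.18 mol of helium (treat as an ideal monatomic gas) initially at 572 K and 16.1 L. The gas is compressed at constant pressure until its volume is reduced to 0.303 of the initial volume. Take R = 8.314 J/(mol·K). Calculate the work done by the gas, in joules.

-10500 J

P₁ = nRT₁/V₁ = 3.18×8.314×572/16.1 = 939 kPa.
Isobaric: P stays 939 kPa; V/T = const ⇒ T₂ = 173 K, V₂ = 4.88 L.
W = PΔV = 939×(4.88−16.1) kPa·L = -10500 J.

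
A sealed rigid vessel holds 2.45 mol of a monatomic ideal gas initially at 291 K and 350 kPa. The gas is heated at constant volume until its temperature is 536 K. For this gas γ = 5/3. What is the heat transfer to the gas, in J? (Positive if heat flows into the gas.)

7490 J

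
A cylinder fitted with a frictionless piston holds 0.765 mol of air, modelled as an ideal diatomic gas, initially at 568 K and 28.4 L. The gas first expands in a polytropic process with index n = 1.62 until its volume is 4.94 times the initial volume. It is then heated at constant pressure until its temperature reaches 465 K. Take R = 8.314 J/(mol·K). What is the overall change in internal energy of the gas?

-1640 J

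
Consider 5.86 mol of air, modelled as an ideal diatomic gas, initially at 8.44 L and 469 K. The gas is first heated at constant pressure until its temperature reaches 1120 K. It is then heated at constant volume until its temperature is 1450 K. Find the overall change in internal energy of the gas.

119000 J

P₁ = nRT₁/V₁ = 5.86×8.314×469/8.44 = 2710 kPa.
Step 1 — Isobaric: P stays 2710 kPa; V/T = const ⇒ T₂ = 1120 K, V₂ = 20.2 L.
W = PΔV = 2710×(20.2−8.44) kPa·L = 31700 J.
ΔU = nCvΔT = 5.86×20.8×(1120−469) = 79300 J.
Q = ΔU + W = nCpΔT = 111000 J.
State after step 1: P = 2710 kPa, V = 20.2 L, T = 1120 K.
Step 2 — Isochoric: V stays 20.2 L; P/T = const ⇒ T₂ = 1450 K, P₂ = 3500 kPa.
W = 0 (no volume change).
ΔU = nCvΔT = 5.86×20.8×(1450−1120) = 40200 J.
Q = ΔU = 40200 J.
Net over both steps: W = 31700 J, Q = 151000 J, ΔU = 119000 J.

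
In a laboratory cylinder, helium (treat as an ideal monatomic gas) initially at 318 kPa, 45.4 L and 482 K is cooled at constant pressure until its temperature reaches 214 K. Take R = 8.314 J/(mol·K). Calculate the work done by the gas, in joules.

n = P₁V₁/(RT₁) = 318×45.4/(8.314×482) = 3.60 mol.
Isobaric: P stays 318 kPa; V/T = const ⇒ T₂ = 214 K, V₂ = 20.2 L.
W = PΔV = 318×(20.2−45.4) kPa·L = -8030 J.

-8030 J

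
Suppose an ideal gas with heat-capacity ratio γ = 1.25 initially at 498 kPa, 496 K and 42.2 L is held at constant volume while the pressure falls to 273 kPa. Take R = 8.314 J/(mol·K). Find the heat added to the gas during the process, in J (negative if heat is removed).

-38000 J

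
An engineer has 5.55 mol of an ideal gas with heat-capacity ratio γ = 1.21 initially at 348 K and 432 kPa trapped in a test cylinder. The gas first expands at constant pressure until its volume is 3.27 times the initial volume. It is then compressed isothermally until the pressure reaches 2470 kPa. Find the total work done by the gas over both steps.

V₁ = nRT₁/P₁ = 5.55×8.314×348/432 = 37.2 L.
Step 1 — Isobaric: P stays 432 kPa; V/T = const ⇒ T₂ = 1140 K, V₂ = 122 L.
W = PΔV = 432×(122−37.2) kPa·L = 36500 J.
ΔU = nCvΔT = 5.55×39.6×(1140−348) = 174000 J.
Q = ΔU + W = nCpΔT = 210000 J.
State after step 1: P = 432 kPa, V = 122 L, T = 1140 K.
Step 2 — Isothermal: T stays 1140 K; PV = const ⇒ V₂ = 21.3 L, P₂ = 2470 kPa.
ΔU = 0 (ideal gas, T constant).
W = nRT ln(V₂/V₁) = 5.55×8.314×1140×ln(0.175) = -91600 J.
Q = ΔU + W = -91600 J.
Net over both steps: W = -55100 J, Q = 118000 J, ΔU = 174000 J.

-55100 J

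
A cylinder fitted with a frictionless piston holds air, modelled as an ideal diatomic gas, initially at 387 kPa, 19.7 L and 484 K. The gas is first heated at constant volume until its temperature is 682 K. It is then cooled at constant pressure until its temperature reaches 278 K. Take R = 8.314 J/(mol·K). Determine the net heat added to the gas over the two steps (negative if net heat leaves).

n = P₁V₁/(RT₁) = 387×19.7/(8.314×484) = 1.89 mol.
Step 1 — Isochoric: V stays 19.7 L; P/T = const ⇒ T₂ = 682 K, P₂ = 545 kPa.
W = 0 (no volume change).
ΔU = nCvΔT = 1.89×20.8×(682−484) = 7800 J.
Q = ΔU = 7800 J.
State after step 1: P = 545 kPa, V = 19.7 L, T = 682 K.
Step 2 — Isobaric: P stays 545 kPa; V/T = const ⇒ T₂ = 278 K, V₂ = 8.03 L.
W = PΔV = 545×(8.03−19.7) kPa·L = -6360 J.
ΔU = nCvΔT = 1.89×20.8×(278−682) = -15900 J.
Q = ΔU + W = nCpΔT = -22300 J.
Net over both steps: W = -6360 J, Q = -14500 J, ΔU = -8110 J.

-14500 J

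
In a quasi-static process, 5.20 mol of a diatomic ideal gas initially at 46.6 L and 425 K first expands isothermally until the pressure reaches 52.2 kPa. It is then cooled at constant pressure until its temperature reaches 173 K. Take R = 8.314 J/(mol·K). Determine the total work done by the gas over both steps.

26300 J

P₁ = nRT₁/V₁ = 5.20×8.314×425/46.6 = 394 kPa.
Step 1 — Isothermal: T stays 425 K; PV = const ⇒ V₂ = 352 L, P₂ = 52.2 kPa.
ΔU = 0 (ideal gas, T constant).
W = nRT ln(V₂/V₁) = 5.20×8.314×425×ln(7.55) = 37200 J.
Q = ΔU + W = 37200 J.
State after step 1: P = 52.2 kPa, V = 352 L, T = 425 K.
Step 2 — Isobaric: P stays 52.2 kPa; V/T = const ⇒ T₂ = 173 K, V₂ = 143 L.
W = PΔV = 52.2×(143−352) kPa·L = -10900 J.
ΔU = nCvΔT = 5.20×20.8×(173−425) = -27200 J.
Q = ΔU + W = nCpΔT = -38100 J.
Net over both steps: W = 26300 J, Q = -979 J, ΔU = -27200 J.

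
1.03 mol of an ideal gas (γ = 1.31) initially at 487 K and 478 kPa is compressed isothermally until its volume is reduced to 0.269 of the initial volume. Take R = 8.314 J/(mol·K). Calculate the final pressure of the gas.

V₁ = nRT₁/P₁ = 1.03×8.314×487/478 = 8.72 L.
Isothermal: T stays 487 K; PV = const ⇒ V₂ = 2.35 L, P₂ = 1780 kPa.

1780 kPa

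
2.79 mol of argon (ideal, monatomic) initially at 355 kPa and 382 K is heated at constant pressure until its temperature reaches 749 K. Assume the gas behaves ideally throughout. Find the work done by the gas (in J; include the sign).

V₁ = nRT₁/P₁ = 2.79×8.314×382/355 = 25.0 L.
Isobaric: P stays 355 kPa; V/T = const ⇒ T₂ = 749 K, V₂ = 48.9 L.
W = PΔV = 355×(48.9−25.0) kPa·L = 8510 J.

8510 J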